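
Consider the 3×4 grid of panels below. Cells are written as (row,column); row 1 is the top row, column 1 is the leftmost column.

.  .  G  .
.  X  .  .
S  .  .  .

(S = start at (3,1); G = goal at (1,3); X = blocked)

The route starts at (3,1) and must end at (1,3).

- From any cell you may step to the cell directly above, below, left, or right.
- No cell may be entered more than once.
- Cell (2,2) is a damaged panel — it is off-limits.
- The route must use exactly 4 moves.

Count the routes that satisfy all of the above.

2

Need simple routes of exactly 4 moves from (3,1) to (1,3) (Manhattan distance 4, so 0 moves are spent on a detour and 0 undoing it).
Enumerating: (3,1) (2,1) (1,1) (1,2) (1,3) | (3,1) (3,2) (3,3) (2,3) (1,3).
That gives 2 routes.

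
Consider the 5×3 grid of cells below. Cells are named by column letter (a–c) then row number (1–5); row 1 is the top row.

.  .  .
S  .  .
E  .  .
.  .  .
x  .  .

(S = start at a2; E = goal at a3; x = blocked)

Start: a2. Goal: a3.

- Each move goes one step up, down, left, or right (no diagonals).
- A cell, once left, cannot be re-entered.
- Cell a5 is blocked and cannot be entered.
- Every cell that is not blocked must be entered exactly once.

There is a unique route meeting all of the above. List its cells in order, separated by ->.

a2 -> a1 -> b1 -> c1 -> c2 -> b2 -> b3 -> c3 -> c4 -> c5 -> b5 -> b4 -> a4 -> a3

Need to visit all 14 open cells exactly once, starting at a2 and ending at a3.
Route from a2: up to a1, 2× right (reaching c1), down to c2, left to b2, down to b3, right to c3, 2× down (reaching c5), left to b5, up to b4, left to a4, up to a3 — 13 moves in all.
Check: all 14 open cells covered.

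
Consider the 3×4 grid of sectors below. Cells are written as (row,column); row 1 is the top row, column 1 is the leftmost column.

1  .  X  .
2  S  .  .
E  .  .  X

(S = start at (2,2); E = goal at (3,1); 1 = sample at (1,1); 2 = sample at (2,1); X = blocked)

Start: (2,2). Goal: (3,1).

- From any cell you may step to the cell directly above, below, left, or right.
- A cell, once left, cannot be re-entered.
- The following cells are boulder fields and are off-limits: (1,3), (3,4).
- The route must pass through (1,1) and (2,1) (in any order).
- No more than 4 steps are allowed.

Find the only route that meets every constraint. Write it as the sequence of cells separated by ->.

The budget equals the shortest possible length, so every move has to be on a shortest route through the required cells.
Route from (2,2): up 1 to (1,2), left 1 to (1,1), down 2 to (3,1) — 4 moves in all.
Check: all required cells visited; 4 ≤ 4 moves.

(2,2) -> (1,2) -> (1,1) -> (2,1) -> (3,1)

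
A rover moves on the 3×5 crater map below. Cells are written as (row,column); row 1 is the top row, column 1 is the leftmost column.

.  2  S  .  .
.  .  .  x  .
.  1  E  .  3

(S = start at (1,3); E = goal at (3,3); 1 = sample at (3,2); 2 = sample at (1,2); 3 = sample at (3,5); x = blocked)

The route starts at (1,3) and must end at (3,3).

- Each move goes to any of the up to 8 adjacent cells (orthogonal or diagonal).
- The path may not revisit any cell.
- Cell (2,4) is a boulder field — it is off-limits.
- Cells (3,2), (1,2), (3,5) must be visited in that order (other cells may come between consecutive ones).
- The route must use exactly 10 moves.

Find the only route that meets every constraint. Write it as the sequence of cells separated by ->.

(1,3) -> (2,2) -> (3,2) -> (2,1) -> (1,2) -> (2,3) -> (1,4) -> (2,5) -> (3,5) -> (3,4) -> (3,3)

The waypoints must appear in the order (3,2), (1,2), (3,5), with no cell reused.
Route from (1,3): down-left 1 to (2,2), down 1 to (3,2), up-left 1 to (2,1), up-right 1 to (1,2), down-right 1 to (2,3), up-right 1 to (1,4), down-right 1 to (2,5), down 1 to (3,5), left 2 to (3,3) — 10 moves in all.
Check: order respected (1 at step 2, 2 at step 4, 3 at step 8); 10 moves as required.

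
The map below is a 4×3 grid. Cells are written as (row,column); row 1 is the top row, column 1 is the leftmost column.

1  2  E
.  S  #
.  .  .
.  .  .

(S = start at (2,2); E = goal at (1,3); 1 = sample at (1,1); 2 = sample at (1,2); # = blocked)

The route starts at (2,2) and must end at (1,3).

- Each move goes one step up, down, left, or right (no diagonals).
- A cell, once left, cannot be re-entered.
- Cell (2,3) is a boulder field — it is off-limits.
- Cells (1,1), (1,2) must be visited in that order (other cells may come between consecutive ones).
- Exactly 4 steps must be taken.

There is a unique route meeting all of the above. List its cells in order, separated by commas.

The waypoints must appear in the order (1,1), (1,2), with no cell reused.
Route from (2,2): left to (2,1), up to (1,1), 2× right (reaching (1,3)) — 4 moves in all.
Check: order respected (1 at step 2, 2 at step 3); 4 moves as required.

(2,2), (2,1), (1,1), (1,2), (1,3)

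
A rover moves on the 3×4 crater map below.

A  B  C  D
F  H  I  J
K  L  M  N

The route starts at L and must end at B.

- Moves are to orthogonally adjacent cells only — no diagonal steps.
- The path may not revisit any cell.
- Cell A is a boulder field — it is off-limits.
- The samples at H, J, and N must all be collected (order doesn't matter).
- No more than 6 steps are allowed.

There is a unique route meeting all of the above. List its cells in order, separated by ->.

Any route must reach H, J, and N and still end at B within 6 moves, so the order of the required stops is forced.
Route from L: 2× right (reaching N), up to J, 2× left (reaching H), up to B — 6 moves in all.
Check: all required cells visited; 6 ≤ 6 moves.

L -> M -> N -> J -> I -> H -> B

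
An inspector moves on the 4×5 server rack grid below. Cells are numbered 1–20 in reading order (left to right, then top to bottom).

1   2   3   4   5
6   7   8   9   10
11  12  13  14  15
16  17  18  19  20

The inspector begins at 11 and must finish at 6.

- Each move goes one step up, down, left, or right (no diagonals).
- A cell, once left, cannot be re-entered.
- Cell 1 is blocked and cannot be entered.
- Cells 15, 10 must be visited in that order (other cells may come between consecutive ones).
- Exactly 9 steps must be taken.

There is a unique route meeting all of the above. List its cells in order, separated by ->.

11 -> 12 -> 13 -> 14 -> 15 -> 10 -> 9 -> 8 -> 7 -> 6

The waypoints must appear in the order 15, 10, with no cell reused.
Route from 11: 4× right (reaching 15), up to 10, 4× left (reaching 6) — 9 moves in all.
Check: order respected (15 at step 4, 10 at step 5); 9 moves as required.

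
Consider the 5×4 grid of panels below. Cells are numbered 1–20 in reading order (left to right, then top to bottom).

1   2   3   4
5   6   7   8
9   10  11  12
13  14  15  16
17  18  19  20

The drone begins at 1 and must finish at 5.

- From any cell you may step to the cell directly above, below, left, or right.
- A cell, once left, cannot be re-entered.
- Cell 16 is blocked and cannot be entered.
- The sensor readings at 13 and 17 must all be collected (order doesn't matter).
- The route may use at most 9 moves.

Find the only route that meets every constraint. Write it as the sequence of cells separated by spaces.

1 2 6 10 14 18 17 13 9 5

The budget equals the shortest possible length, so every move has to be on a shortest route through the required cells.
Route from 1: right to 2, 4× down (reaching 18), left to 17, 3× up (reaching 5) — 9 moves in all.
Check: all required cells visited; 9 ≤ 9 moves.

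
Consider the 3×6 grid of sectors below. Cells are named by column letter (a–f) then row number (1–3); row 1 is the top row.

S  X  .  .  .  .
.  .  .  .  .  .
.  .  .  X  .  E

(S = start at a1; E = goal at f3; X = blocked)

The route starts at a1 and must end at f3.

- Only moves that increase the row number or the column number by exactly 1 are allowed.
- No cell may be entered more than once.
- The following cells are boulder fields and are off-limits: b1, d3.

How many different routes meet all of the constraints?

2

A right/down-only route from a1 to f3 makes exactly 2 down-moves and 5 right-moves in some order.
With no other constraints that would be C(7,2) = 21 routes.
Subtract routes through each blocked cell (inclusion–exclusion for overlaps): − through b1: 15 − through d3: 10 + through b1&d3: 6 → 2.
That gives 2 routes.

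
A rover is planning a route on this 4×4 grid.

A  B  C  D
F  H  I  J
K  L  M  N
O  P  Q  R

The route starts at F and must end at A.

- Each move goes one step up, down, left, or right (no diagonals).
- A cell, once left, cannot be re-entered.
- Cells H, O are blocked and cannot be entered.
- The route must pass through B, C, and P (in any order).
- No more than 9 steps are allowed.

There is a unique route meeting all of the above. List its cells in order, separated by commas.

F, K, L, P, Q, M, I, C, B, A

The 9-move cap with required stops at B, C, P leaves no slack for detours.
Route from F: down to K, right to L, down to P, right to Q, 3× up (reaching C), 2× left (reaching A) — 9 moves in all.
Check: all required cells visited; 9 ≤ 9 moves.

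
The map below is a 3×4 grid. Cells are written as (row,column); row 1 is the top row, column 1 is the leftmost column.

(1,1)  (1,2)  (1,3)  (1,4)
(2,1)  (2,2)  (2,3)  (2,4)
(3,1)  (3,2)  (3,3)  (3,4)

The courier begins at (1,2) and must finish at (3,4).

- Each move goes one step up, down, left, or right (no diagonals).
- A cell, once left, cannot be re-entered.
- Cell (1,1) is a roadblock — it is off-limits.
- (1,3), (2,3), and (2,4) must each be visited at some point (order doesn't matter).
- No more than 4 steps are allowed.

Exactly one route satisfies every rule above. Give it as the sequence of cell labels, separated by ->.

(1,2) -> (1,3) -> (2,3) -> (2,4) -> (3,4)

Any route must reach (1,3), (2,3), and (2,4) and still end at (3,4) within 4 moves, so the order of the required stops is forced.
Route from (1,2): right to (1,3), down to (2,3), right to (2,4), down to (3,4) — 4 moves in all.
Check: all required cells visited; 4 ≤ 4 moves.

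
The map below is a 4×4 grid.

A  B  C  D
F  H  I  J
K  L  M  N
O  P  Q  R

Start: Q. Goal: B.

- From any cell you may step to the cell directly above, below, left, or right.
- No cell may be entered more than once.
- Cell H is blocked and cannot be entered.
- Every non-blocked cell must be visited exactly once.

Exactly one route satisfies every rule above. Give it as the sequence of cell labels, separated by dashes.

Need to visit all 15 open cells exactly once, starting at Q and ending at B.
Cell F has only two open neighbours (A and K), so the path must pass straight through it: one of those is the cell it's entered from and the other is where it exits.
Route from Q: right 1 to R, up 3 to D, left 1 to C, down 2 to M, left 1 to L, down 1 to P, left 1 to O, up 3 to A, right 1 to B — 14 moves in all.
Check: all 15 open cells covered.

Q - R - N - J - D - C - I - M - L - P - O - K - F - A - B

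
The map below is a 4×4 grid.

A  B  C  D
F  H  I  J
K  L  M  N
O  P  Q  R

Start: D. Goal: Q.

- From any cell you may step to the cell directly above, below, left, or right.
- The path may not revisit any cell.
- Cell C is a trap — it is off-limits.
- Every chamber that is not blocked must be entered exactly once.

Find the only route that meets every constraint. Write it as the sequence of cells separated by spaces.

D J I H B A F K O P L M N R Q

Need to visit all 15 open cells exactly once, starting at D and ending at Q.
Route from D: down 1 to J, left 2 to H, up 1 to B, left 1 to A, down 3 to O, right 1 to P, up 1 to L, right 2 to N, down 1 to R, left 1 to Q — 14 moves in all.
Check: all 15 open cells covered.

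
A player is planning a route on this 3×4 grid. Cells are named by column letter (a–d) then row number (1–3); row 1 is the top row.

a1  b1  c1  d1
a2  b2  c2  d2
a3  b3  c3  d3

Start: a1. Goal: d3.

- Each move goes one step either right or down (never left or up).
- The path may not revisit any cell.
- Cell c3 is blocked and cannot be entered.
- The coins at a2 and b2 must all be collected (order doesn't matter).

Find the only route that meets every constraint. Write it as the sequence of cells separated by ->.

a1 -> a2 -> b2 -> c2 -> d2 -> d3

Moves only go right or down, so the column and row indices never decrease.
Route from a1: down to a2, 3× right (reaching d2), down to d3 — 5 moves in all.
Check: all required cells visited.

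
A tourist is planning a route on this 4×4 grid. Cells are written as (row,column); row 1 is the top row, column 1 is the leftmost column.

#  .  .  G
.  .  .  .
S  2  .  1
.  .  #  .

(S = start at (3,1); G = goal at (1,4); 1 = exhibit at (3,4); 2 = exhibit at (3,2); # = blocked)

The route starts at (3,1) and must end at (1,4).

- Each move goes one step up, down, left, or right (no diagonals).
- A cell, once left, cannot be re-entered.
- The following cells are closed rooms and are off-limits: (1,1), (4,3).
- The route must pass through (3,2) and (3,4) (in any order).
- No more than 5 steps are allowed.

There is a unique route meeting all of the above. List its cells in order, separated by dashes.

(3,1) - (3,2) - (3,3) - (3,4) - (2,4) - (1,4)

The budget equals the shortest possible length, so every move has to be on a shortest route through the required cells.
Route from (3,1): right 3 to (3,4), up 2 to (1,4) — 5 moves in all.
Check: all required cells visited; 5 ≤ 5 moves.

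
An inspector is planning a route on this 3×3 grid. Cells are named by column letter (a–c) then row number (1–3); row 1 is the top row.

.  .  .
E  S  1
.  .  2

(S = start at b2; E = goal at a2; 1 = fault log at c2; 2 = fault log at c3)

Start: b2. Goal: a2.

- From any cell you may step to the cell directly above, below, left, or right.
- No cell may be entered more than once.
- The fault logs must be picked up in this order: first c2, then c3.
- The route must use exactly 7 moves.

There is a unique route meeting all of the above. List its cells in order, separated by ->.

The waypoints must appear in the order c2, c3, with no cell reused.
Route from b2: up to b1, right to c1, 2× down (reaching c3), 2× left (reaching a3), up to a2 — 7 moves in all.
Check: order respected (1 at step 3, 2 at step 4); 7 moves as required.

b2 -> b1 -> c1 -> c2 -> c3 -> b3 -> a3 -> a2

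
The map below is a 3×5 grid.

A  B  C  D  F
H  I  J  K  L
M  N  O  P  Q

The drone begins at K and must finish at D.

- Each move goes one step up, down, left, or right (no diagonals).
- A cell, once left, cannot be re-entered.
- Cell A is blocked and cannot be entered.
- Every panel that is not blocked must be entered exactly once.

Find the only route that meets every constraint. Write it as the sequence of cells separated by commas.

Need to visit all 14 open cells exactly once, starting at K and ending at D.
Cell F has only two open neighbours (L and D), so the path must pass straight through it: one of those is the cell it's entered from and the other is where it exits.
Route from K: left to J, up to C, left to B, down to I, left to H, down to M, 4× right (reaching Q), 2× up (reaching F), left to D — 13 moves in all.
Check: all 14 open cells covered.

K, J, C, B, I, H, M, N, O, P, Q, L, F, D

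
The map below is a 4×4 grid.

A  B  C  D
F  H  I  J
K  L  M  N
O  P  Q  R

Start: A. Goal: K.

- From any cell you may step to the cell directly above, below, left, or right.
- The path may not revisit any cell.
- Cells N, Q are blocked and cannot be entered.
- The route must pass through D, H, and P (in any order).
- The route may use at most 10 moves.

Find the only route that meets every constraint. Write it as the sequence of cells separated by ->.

A -> B -> C -> D -> J -> I -> H -> L -> P -> O -> K

The budget equals the shortest possible length, so every move has to be on a shortest route through the required cells.
Route from A: right 3 to D, down 1 to J, left 2 to H, down 2 to P, left 1 to O, up 1 to K — 10 moves in all.
Check: all required cells visited; 10 ≤ 10 moves.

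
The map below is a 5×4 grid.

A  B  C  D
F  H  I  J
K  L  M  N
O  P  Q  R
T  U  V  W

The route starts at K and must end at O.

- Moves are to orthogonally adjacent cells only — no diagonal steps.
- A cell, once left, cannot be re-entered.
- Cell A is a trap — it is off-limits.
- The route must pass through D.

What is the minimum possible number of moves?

Any route passes through D somewhere between K and O. Summing Manhattan distances along the two legs (K → D → O) gives a lower bound of 5 + 6 = 11 moves.
A route of 11 moves achieves this: K → F → H → B → C → D → J → N → R → Q → P → O.
Since 11 matches the lower bound, it is optimal.

11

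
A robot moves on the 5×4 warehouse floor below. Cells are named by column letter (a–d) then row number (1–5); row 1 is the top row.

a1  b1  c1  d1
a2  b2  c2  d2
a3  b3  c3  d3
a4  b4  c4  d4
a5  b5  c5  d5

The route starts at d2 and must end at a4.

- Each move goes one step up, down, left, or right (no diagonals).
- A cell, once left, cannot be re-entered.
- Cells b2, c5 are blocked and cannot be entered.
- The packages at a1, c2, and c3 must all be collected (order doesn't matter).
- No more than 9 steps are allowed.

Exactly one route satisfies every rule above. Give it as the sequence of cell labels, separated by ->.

d2 -> d3 -> c3 -> c2 -> c1 -> b1 -> a1 -> a2 -> a3 -> a4

Any route must reach a1, c2, and c3 and still end at a4 within 9 moves, so the order of the required stops is forced.
Route from d2: down to d3, left to c3, 2× up (reaching c1), 2× left (reaching a1), 3× down (reaching a4) — 9 moves in all.
Check: all required cells visited; 9 ≤ 9 moves.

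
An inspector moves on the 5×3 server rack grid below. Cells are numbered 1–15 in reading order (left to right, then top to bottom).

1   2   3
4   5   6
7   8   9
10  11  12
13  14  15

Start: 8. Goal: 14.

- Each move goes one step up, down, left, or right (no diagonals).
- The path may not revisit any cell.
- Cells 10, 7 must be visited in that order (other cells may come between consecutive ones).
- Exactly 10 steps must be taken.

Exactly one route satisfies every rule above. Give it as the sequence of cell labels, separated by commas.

8, 11, 10, 7, 4, 5, 6, 9, 12, 15, 14

The waypoints must appear in the order 10, 7, with no cell reused.
Route from 8: down to 11, left to 10, 2× up (reaching 4), 2× right (reaching 6), 3× down (reaching 15), left to 14 — 10 moves in all.
Check: order respected (10 at step 2, 7 at step 3); 10 moves as required.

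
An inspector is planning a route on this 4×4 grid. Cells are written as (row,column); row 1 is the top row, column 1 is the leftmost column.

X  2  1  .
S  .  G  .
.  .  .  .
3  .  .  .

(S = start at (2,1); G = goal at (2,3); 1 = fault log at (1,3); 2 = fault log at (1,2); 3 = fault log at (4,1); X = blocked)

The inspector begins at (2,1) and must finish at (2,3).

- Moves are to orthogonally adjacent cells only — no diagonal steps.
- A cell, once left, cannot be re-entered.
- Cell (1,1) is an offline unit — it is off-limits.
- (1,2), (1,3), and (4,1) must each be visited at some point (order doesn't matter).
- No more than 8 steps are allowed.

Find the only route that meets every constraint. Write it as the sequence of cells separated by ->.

(2,1) -> (3,1) -> (4,1) -> (4,2) -> (3,2) -> (2,2) -> (1,2) -> (1,3) -> (2,3)

The budget equals the shortest possible length, so every move has to be on a shortest route through the required cells.
Route from (2,1): down 2 to (4,1), right 1 to (4,2), up 3 to (1,2), right 1 to (1,3), down 1 to (2,3) — 8 moves in all.
Check: all required cells visited; 8 ≤ 8 moves.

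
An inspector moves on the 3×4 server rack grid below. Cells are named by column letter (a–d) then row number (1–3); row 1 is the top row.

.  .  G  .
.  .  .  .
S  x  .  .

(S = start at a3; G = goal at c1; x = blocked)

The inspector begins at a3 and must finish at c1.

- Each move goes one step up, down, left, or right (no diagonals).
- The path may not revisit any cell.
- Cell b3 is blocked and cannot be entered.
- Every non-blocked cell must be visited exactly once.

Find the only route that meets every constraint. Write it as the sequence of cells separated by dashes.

a3 - a2 - a1 - b1 - b2 - c2 - c3 - d3 - d2 - d1 - c1

Need to visit all 11 open cells exactly once, starting at a3 and ending at c1.
Cell d1 has only two open neighbours (d2 and c1), so the path must pass straight through it: one of those is the cell it's entered from and the other is where it exits.
Route from a3: 2× up (reaching a1), right to b1, down to b2, right to c2, down to c3, right to d3, 2× up (reaching d1), left to c1 — 10 moves in all.
Check: all 11 open cells covered.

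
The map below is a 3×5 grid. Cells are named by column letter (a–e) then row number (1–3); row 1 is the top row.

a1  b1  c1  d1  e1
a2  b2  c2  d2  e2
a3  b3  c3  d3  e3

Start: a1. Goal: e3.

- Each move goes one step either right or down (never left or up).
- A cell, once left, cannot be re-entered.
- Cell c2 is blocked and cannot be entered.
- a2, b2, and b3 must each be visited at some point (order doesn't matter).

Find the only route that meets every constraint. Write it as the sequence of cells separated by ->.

a1 -> a2 -> b2 -> b3 -> c3 -> d3 -> e3

Moves only go right or down, so the column and row indices never decrease.
Route from a1: down to a2, right to b2, down to b3, 3× right (reaching e3) — 6 moves in all.
Check: all required cells visited.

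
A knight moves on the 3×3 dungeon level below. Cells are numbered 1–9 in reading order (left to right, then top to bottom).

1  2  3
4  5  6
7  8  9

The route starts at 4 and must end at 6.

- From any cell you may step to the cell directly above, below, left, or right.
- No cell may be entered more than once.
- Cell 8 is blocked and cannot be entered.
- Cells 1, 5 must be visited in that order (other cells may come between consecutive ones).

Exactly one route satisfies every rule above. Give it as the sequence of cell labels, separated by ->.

The waypoints must appear in the order 1, 5, with no cell reused.
Route from 4: up to 1, right to 2, down to 5, right to 6 — 4 moves in all.
Check: order respected (1 at step 1, 5 at step 3).

4 -> 1 -> 2 -> 5 -> 6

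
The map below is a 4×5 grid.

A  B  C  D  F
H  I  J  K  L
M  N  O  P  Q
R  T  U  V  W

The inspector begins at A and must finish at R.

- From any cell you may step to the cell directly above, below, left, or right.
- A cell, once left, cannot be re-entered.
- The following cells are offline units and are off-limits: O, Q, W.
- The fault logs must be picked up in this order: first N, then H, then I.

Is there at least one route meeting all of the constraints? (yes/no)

no

Ignoring the required order, 21 revisit-free routes from A to R pass through all of N, H, and I; the waypoint orders that occur are H → I → N (8); H → N → I (6); I → H → N (4); N → I → H (3) — never N → H → I.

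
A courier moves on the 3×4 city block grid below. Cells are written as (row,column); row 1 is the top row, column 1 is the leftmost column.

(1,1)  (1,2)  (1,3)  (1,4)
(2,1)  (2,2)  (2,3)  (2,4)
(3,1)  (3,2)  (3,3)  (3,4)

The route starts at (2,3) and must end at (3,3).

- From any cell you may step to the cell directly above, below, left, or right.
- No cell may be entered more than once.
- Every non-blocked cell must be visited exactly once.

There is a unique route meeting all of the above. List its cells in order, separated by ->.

Need to visit all 12 open cells exactly once, starting at (2,3) and ending at (3,3).
Cell (3,4) has only two open neighbours ((2,4) and (3,3)), so the path must pass straight through it: one of those is the cell it's entered from and the other is where it exits.
Route from (2,3): left to (2,2), down to (3,2), left to (3,1), 2× up (reaching (1,1)), 3× right (reaching (1,4)), 2× down (reaching (3,4)), left to (3,3) — 11 moves in all.
Check: all 12 open cells covered.

(2,3) -> (2,2) -> (3,2) -> (3,1) -> (2,1) -> (1,1) -> (1,2) -> (1,3) -> (1,4) -> (2,4) -> (3,4) -> (3,3)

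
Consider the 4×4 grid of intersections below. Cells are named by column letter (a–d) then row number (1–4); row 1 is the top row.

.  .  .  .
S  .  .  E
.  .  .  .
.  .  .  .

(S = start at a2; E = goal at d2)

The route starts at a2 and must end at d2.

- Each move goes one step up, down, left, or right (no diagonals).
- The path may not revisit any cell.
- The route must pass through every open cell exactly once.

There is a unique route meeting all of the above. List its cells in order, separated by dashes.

a2 - a1 - b1 - b2 - b3 - a3 - a4 - b4 - c4 - d4 - d3 - c3 - c2 - c1 - d1 - d2

Need to visit all 16 open cells exactly once, starting at a2 and ending at d2.
Cell d4 has only two open neighbours (d3 and c4), so the path must pass straight through it: one of those is the cell it's entered from and the other is where it exits.
Route from a2: up to a1, right to b1, 2× down (reaching b3), left to a3, down to a4, 3× right (reaching d4), up to d3, left to c3, 2× up (reaching c1), right to d1, down to d2 — 15 moves in all.
Check: all 16 open cells covered.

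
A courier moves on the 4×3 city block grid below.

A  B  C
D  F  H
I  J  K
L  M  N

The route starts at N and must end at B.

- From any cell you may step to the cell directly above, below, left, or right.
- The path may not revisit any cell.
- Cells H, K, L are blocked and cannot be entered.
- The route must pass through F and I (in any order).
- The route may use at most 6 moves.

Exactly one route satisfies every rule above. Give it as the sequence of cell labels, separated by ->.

Any route must reach F and I and still end at B within 6 moves, so the order of the required stops is forced.
Route from N: left 1 to M, up 1 to J, left 1 to I, up 1 to D, right 1 to F, up 1 to B — 6 moves in all.
Check: all required cells visited; 6 ≤ 6 moves.

N -> M -> J -> I -> D -> F -> B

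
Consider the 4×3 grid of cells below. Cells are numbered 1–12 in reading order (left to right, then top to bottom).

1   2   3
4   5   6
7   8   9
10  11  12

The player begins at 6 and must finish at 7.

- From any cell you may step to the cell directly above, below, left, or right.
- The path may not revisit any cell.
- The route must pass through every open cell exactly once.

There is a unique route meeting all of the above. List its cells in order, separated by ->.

6 -> 3 -> 2 -> 1 -> 4 -> 5 -> 8 -> 9 -> 12 -> 11 -> 10 -> 7

Need to visit all 12 open cells exactly once, starting at 6 and ending at 7.
Cell 10 has only two open neighbours (7 and 11), so the path must pass straight through it: one of those is the cell it's entered from and the other is where it exits.
Route from 6: up 1 to 3, left 2 to 1, down 1 to 4, right 1 to 5, down 1 to 8, right 1 to 9, down 1 to 12, left 2 to 10, up 1 to 7 — 11 moves in all.
Check: all 12 open cells covered.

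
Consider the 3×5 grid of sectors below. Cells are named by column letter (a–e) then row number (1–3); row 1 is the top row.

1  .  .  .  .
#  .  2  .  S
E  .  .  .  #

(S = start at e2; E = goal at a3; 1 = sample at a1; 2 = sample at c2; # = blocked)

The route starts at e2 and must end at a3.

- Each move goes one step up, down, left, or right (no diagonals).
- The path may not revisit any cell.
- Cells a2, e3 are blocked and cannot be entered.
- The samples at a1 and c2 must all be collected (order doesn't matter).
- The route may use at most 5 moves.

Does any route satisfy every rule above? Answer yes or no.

no

a1 must be visited but has only one open neighbour (b1), and it is neither the start nor the goal — the route would have to enter and leave through b1, re-entering it.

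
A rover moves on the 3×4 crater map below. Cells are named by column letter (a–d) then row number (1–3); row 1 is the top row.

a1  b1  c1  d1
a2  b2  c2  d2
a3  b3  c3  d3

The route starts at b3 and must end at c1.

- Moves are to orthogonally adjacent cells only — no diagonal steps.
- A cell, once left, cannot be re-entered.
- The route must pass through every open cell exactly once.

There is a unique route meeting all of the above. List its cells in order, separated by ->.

Need to visit all 12 open cells exactly once, starting at b3 and ending at c1.
Cell a1 has only two open neighbours (a2 and b1), so the path must pass straight through it: one of those is the cell it's entered from and the other is where it exits.
Route from b3: left 1 to a3, up 2 to a1, right 1 to b1, down 1 to b2, right 1 to c2, down 1 to c3, right 1 to d3, up 2 to d1, left 1 to c1 — 11 moves in all.
Check: all 12 open cells covered.

b3 -> a3 -> a2 -> a1 -> b1 -> b2 -> c2 -> c3 -> d3 -> d2 -> d1 -> c1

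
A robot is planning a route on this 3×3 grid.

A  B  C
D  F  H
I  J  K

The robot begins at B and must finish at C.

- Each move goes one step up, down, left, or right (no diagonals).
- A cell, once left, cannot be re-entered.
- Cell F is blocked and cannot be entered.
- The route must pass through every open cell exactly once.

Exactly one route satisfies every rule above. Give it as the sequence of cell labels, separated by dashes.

B - A - D - I - J - K - H - C

Need to visit all 8 open cells exactly once, starting at B and ending at C.
Cell J has only two open neighbours (I and K), so the path must pass straight through it: one of those is the cell it's entered from and the other is where it exits.
Route from B: left 1 to A, down 2 to I, right 2 to K, up 2 to C — 7 moves in all.
Check: all 8 open cells covered.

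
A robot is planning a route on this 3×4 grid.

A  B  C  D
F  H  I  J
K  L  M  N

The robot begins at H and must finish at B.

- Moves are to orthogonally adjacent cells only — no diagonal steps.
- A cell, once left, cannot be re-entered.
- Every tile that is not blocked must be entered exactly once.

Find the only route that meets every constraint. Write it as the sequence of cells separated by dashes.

Need to visit all 12 open cells exactly once, starting at H and ending at B.
Route from H: right 1 to I, up 1 to C, right 1 to D, down 2 to N, left 3 to K, up 2 to A, right 1 to B — 11 moves in all.
Check: all 12 open cells covered.

H - I - C - D - J - N - M - L - K - F - A - B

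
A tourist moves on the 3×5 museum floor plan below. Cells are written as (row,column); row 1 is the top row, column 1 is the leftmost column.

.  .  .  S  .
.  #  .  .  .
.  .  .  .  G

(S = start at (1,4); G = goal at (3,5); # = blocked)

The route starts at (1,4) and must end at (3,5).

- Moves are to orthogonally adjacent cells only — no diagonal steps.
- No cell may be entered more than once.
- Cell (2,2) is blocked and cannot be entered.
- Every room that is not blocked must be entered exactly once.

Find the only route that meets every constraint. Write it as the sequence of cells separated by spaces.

Need to visit all 14 open cells exactly once, starting at (1,4) and ending at (3,5).
Cell (2,1) has only two open neighbours ((1,1) and (3,1)), so the path must pass straight through it: one of those is the cell it's entered from and the other is where it exits.
Route from (1,4): right to (1,5), down to (2,5), 2× left (reaching (2,3)), up to (1,3), 2× left (reaching (1,1)), 2× down (reaching (3,1)), 4× right (reaching (3,5)) — 13 moves in all.
Check: all 14 open cells covered.

(1,4) (1,5) (2,5) (2,4) (2,3) (1,3) (1,2) (1,1) (2,1) (3,1) (3,2) (3,3) (3,4) (3,5)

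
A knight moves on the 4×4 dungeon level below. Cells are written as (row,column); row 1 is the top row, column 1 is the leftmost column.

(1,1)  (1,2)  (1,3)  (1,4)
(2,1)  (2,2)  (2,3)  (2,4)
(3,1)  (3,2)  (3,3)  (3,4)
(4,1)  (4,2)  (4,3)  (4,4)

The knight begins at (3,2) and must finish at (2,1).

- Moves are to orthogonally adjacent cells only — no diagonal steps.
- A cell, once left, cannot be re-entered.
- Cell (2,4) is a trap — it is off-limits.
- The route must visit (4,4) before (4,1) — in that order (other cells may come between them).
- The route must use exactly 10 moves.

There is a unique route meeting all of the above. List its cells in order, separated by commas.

The waypoints must appear in the order (4,4), (4,1), with no cell reused.
Route from (3,2): up 1 to (2,2), right 1 to (2,3), down 1 to (3,3), right 1 to (3,4), down 1 to (4,4), left 3 to (4,1), up 2 to (2,1) — 10 moves in all.
Check: order respected ((4,4) at step 5, (4,1) at step 8); 10 moves as required.

(3,2), (2,2), (2,3), (3,3), (3,4), (4,4), (4,3), (4,2), (4,1), (3,1), (2,1)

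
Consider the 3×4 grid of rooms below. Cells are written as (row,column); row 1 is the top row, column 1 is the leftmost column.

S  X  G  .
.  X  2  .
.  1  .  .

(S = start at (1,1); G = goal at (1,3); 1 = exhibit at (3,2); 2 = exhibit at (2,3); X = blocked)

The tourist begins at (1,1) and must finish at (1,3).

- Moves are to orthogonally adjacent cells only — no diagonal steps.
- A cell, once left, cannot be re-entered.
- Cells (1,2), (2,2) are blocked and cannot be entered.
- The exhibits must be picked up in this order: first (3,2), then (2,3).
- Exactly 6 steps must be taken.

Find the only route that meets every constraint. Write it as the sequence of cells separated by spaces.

(1,1) (2,1) (3,1) (3,2) (3,3) (2,3) (1,3)

The waypoints must appear in the order (3,2), (2,3), with no cell reused.
Route from (1,1): 2× down (reaching (3,1)), 2× right (reaching (3,3)), 2× up (reaching (1,3)) — 6 moves in all.
Check: order respected (1 at step 3, 2 at step 5); 6 moves as required.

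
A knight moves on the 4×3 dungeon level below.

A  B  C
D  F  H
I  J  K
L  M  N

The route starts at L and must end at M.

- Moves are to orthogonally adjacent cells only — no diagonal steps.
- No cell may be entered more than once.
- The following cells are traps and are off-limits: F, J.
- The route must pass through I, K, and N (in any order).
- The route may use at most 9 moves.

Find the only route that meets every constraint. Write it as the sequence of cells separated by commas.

L, I, D, A, B, C, H, K, N, M

The budget equals the shortest possible length, so every move has to be on a shortest route through the required cells.
Route from L: up 3 to A, right 2 to C, down 3 to N, left 1 to M — 9 moves in all.
Check: all required cells visited; 9 ≤ 9 moves.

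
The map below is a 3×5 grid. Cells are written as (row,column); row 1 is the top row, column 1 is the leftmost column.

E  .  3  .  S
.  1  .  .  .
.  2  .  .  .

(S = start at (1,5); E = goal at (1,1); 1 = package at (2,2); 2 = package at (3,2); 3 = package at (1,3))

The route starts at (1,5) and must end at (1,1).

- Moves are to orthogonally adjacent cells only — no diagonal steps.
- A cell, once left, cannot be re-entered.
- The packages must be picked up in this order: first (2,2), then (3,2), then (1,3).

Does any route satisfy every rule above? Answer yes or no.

no

Ignoring the required order, 44 revisit-free routes from (1,5) to (1,1) pass through all of (2,2), (3,2), and (1,3); the waypoint orders that occur are (1,3) → (2,2) → (3,2) (19); (1,3) → (3,2) → (2,2) (15); (3,2) → (2,2) → (1,3) (10) — never (2,2) → (3,2) → (1,3).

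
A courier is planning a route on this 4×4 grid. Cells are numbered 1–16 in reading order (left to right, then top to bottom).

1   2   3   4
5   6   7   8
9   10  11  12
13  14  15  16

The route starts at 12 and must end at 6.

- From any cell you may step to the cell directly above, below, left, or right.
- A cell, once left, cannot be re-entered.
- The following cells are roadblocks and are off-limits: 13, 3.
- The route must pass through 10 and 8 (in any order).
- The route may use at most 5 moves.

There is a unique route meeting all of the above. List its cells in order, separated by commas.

12, 8, 7, 11, 10, 6

The budget equals the shortest possible length, so every move has to be on a shortest route through the required cells.
Route from 12: up 1 to 8, left 1 to 7, down 1 to 11, left 1 to 10, up 1 to 6 — 5 moves in all.
Check: all required cells visited; 5 ≤ 5 moves.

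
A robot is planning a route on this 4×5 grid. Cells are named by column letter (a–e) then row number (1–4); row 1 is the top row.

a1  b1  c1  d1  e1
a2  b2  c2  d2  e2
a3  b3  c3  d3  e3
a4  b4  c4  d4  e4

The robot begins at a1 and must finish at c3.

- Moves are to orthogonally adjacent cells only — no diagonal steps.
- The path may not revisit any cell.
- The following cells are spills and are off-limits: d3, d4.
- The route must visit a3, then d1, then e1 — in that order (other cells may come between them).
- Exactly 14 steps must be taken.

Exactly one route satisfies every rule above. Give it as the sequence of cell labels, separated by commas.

a1, a2, a3, a4, b4, b3, b2, b1, c1, d1, e1, e2, d2, c2, c3

The waypoints must appear in the order a3, d1, e1, with no cell reused.
Route from a1: down 3 to a4, right 1 to b4, up 3 to b1, right 3 to e1, down 1 to e2, left 2 to c2, down 1 to c3 — 14 moves in all.
Check: order respected (a3 at step 2, d1 at step 9, e1 at step 10); 14 moves as required.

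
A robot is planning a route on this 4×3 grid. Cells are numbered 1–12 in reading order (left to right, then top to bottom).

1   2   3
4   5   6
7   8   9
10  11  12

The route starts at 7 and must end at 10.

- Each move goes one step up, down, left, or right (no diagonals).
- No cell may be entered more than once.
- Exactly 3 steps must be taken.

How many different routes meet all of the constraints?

1

Need simple routes of exactly 3 moves from 7 to 10 (Manhattan distance 1, so 1 moves are spent on a detour and 1 undoing it).
Enumerating: 7 8 11 10.
That gives 1 route.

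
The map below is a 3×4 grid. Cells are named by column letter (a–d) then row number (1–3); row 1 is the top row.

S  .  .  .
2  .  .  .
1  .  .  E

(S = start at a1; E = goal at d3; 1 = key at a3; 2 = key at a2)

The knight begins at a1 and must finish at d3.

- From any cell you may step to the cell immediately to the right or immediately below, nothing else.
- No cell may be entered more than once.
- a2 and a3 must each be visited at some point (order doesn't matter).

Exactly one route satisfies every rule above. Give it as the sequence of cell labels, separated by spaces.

a1 a2 a3 b3 c3 d3

Moves only go right or down, so the column and row indices never decrease.
Route from a1: down 2 to a3, right 3 to d3 — 5 moves in all.
Check: all required cells visited.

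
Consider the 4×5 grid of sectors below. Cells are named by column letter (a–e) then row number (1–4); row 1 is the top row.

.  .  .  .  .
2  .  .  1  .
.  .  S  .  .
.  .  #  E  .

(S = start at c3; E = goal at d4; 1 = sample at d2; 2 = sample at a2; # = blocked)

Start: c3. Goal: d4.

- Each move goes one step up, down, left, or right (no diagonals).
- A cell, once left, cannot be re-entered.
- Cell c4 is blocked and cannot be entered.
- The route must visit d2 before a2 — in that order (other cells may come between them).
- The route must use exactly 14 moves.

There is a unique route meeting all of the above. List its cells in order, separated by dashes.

The waypoints must appear in the order d2, a2, with no cell reused.
Route from c3: right to d3, up to d2, 3× left (reaching a2), up to a1, 4× right (reaching e1), 3× down (reaching e4), left to d4 — 14 moves in all.
Check: order respected (1 at step 2, 2 at step 5); 14 moves as required.

c3 - d3 - d2 - c2 - b2 - a2 - a1 - b1 - c1 - d1 - e1 - e2 - e3 - e4 - d4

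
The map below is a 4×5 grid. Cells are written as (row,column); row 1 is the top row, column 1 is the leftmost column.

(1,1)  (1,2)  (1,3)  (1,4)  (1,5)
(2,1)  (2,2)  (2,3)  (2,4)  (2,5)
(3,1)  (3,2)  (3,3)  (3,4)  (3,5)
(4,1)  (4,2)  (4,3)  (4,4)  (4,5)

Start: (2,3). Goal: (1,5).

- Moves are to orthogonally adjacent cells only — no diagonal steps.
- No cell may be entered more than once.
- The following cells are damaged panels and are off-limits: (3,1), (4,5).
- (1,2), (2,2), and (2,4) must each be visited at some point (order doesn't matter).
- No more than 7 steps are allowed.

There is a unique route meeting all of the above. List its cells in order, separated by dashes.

(2,3) - (2,2) - (1,2) - (1,3) - (1,4) - (2,4) - (2,5) - (1,5)

Any route must reach (1,2), (2,2), and (2,4) and still end at (1,5) within 7 moves, so the order of the required stops is forced.
Route from (2,3): left 1 to (2,2), up 1 to (1,2), right 2 to (1,4), down 1 to (2,4), right 1 to (2,5), up 1 to (1,5) — 7 moves in all.
Check: all required cells visited; 7 ≤ 7 moves.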